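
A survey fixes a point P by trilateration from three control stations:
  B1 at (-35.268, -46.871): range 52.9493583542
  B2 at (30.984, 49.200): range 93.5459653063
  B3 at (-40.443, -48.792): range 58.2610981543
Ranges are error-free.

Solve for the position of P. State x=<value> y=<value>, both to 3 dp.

x=17.566 y=-43.379

eq1: (x + 35.268)² + (y + 46.871)² = 52.9493583542²
eq2: (x − 30.984)² + (y − 49.200)² = 93.5459653063²
eq3: (x + 40.443)² + (y + 48.792)² = 58.2610981543²
eq3−eq1, eq3−eq2 (x²,y² cancel):
  10.350·x + 3.842·y = 15.147960
  142.854·x + 195.984·y = -5992.139324
det = 10.350·195.984 − 3.842·142.854 = 1479.589332
x = (15.147960·195.984 − 3.842·-5992.139324) / 1479.589332 = 17.566061
y = (10.350·-5992.139324 − 15.147960·142.854) / 1479.589332 = -43.378651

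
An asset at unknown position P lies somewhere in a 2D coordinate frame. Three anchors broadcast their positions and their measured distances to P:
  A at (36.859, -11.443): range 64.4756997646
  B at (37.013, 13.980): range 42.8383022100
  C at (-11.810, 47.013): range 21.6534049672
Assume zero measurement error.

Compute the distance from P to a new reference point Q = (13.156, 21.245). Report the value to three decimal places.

26.066

eq1: (x − 36.859)² + (y + 11.443)² = 64.4756997646²
eq2: (x − 37.013)² + (y − 13.980)² = 42.8383022100²
eq3: (x + 11.810)² + (y − 47.013)² = 21.6534049672²
eq1−eq2, eq1−eq3 (x²,y² cancel):
  0.308·x + 50.846·y = 2397.870163
  -97.338·x + 116.912·y = 4548.416052
det = 0.308·116.912 − 50.846·-97.338 = 4985.256844
x = (2397.870163·116.912 − 50.846·4548.416052) / 4985.256844 = 9.843231
y = (0.308·4548.416052 − 2397.870163·-97.338) / 4985.256844 = 47.099840
|P − Q| = √((9.843231 − 13.156)² + (47.099840 − 21.245)²) = 26.066208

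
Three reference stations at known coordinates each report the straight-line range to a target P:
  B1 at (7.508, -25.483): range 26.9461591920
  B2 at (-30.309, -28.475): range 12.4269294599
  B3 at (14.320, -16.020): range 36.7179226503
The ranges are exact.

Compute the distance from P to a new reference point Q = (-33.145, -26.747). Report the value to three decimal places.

15.683

eq1: (x − 7.508)² + (y + 25.483)² = 26.9461591920²
eq2: (x + 30.309)² + (y + 28.475)² = 12.4269294599²
eq3: (x − 14.320)² + (y + 16.020)² = 36.7179226503²
eq3−eq1, eq3−eq2 (x²,y² cancel):
  -13.624·x − 18.926·y = 866.160902
  -89.258·x − 24.910·y = 2461.535574
det = -13.624·-24.910 − -18.926·-89.258 = -1349.923068
x = (866.160902·-24.910 − -18.926·2461.535574) / -1349.923068 = -18.527689
y = (-13.624·2461.535574 − 866.160902·-89.258) / -1349.923068 = -32.428388
|P − Q| = √((-18.527689 − -33.145)² + (-32.428388 − -26.747)²) = 15.682601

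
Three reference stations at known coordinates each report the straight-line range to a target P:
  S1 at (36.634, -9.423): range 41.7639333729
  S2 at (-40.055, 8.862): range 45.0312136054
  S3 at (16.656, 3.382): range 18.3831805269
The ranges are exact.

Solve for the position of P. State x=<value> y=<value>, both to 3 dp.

eq1: (x − 36.634)² + (y + 9.423)² = 41.7639333729²
eq2: (x + 40.055)² + (y − 8.862)² = 45.0312136054²
eq3: (x − 16.656)² + (y − 3.382)² = 18.3831805269²
eq2−eq3, eq2−eq1 (x²,y² cancel):
  113.422·x − 10.960·y = 295.791063
  153.378·x − 36.570·y = 31.488884
det = 113.422·-36.570 − -10.960·153.378 = -2466.819660
x = (295.791063·-36.570 − -10.960·31.488884) / -2466.819660 = 4.245126
y = (113.422·31.488884 − 295.791063·153.378) / -2466.819660 = 16.943399

x=4.245 y=16.943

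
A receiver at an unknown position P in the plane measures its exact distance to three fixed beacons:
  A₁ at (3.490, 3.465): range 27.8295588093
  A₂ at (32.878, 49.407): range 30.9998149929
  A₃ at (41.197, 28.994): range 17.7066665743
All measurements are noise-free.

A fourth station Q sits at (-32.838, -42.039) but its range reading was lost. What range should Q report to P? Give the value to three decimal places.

85.199

eq1: (x − 3.490)² + (y − 3.465)² = 27.8295588093²
eq2: (x − 32.878)² + (y − 49.407)² = 30.9998149929²
eq3: (x − 41.197)² + (y − 28.994)² = 17.7066665743²
eq1−eq2, eq1−eq3 (x²,y² cancel):
  58.776·x + 91.884·y = 3311.324022
  75.414·x + 51.058·y = 2974.616822
det = 58.776·51.058 − 91.884·75.414 = -3928.354968
x = (3311.324022·51.058 − 91.884·2974.616822) / -3928.354968 = 26.537854
y = (58.776·2974.616822 − 3311.324022·75.414) / -3928.354968 = 19.062461
|P − Q| = √((26.537854 − -32.838)² + (19.062461 − -42.039)²) = 85.199064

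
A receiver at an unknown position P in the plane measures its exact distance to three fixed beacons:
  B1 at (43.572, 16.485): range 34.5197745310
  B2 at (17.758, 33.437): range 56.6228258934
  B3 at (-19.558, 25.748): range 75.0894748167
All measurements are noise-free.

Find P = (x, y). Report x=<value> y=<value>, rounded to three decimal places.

eq1: (x − 43.572)² + (y − 16.485)² = 34.5197745310²
eq2: (x − 17.758)² + (y − 33.437)² = 56.6228258934²
eq3: (x + 19.558)² + (y − 25.748)² = 75.0894748167²
eq3−eq2, eq3−eq1 (x²,y² cancel):
  74.632·x + 15.378·y = 2820.189481
  126.260·x − 18.526·y = 5571.613936
det = 74.632·-18.526 − 15.378·126.260 = -3324.258712
x = (2820.189481·-18.526 − 15.378·5571.613936) / -3324.258712 = 41.491088
y = (74.632·5571.613936 − 2820.189481·126.260) / -3324.258712 = -17.971997

x=41.491 y=-17.972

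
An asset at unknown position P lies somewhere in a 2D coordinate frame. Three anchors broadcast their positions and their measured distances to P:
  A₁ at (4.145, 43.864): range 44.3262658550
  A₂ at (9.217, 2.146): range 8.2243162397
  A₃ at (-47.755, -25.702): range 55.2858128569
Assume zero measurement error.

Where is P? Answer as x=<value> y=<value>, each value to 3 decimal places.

eq1: (x − 4.145)² + (y − 43.864)² = 44.3262658550²
eq2: (x − 9.217)² + (y − 2.146)² = 8.2243162397²
eq3: (x + 47.755)² + (y + 25.702)² = 55.2858128569²
eq2−eq3, eq2−eq1 (x²,y² cancel):
  -113.944·x − 55.696·y = -137.307302
  -10.144·x + 83.436·y = -45.505351
det = -113.944·83.436 − -55.696·-10.144 = -10072.011808
x = (-137.307302·83.436 − -55.696·-45.505351) / -10072.011808 = 1.389081
y = (-113.944·-45.505351 − -137.307302·-10.144) / -10072.011808 = -0.376510

x=1.389 y=-0.377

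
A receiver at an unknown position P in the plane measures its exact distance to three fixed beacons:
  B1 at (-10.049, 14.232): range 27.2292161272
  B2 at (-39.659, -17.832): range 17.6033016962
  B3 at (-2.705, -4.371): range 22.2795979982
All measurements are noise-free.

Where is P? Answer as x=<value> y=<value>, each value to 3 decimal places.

x=-24.535 y=-8.824

eq1: (x + 10.049)² + (y − 14.232)² = 27.2292161272²
eq2: (x + 39.659)² + (y + 17.832)² = 17.6033016962²
eq3: (x + 2.705)² + (y + 4.371)² = 22.2795979982²
eq1−eq2, eq1−eq3 (x²,y² cancel):
  -59.220·x − 64.128·y = 2018.838260
  14.688·x − 37.206·y = -32.059835
det = -59.220·-37.206 − -64.128·14.688 = 3145.251384
x = (2018.838260·-37.206 − -64.128·-32.059835) / 3145.251384 = -24.535028
y = (-59.220·-32.059835 − 2018.838260·14.688) / 3145.251384 = -8.824132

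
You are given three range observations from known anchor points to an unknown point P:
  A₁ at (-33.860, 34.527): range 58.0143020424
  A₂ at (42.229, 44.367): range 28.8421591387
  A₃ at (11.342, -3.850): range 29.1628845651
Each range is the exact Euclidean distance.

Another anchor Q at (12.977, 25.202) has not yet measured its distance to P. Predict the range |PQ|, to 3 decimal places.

10.262

eq1: (x + 33.860)² + (y − 34.527)² = 58.0143020424²
eq2: (x − 42.229)² + (y − 44.367)² = 28.8421591387²
eq3: (x − 11.342)² + (y + 3.850)² = 29.1628845651²
eq3−eq1, eq3−eq2 (x²,y² cancel):
  -90.404·x + 76.754·y = -320.035540
  61.774·x + 96.434·y = 3626.859358
det = -90.404·96.434 − 76.754·61.774 = -13459.420932
x = (-320.035540·96.434 − 76.754·3626.859358) / -13459.420932 = 22.975600
y = (-90.404·3626.859358 − -320.035540·61.774) / -13459.420932 = 22.891974
|P − Q| = √((22.975600 − 12.977)² + (22.891974 − 25.202)²) = 10.261979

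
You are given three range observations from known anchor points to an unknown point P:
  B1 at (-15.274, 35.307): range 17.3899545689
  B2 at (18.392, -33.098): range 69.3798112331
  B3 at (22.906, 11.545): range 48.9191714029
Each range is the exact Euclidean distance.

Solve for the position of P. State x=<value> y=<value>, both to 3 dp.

x=-25.099 y=20.958

eq1: (x + 15.274)² + (y − 35.307)² = 17.3899545689²
eq2: (x − 18.392)² + (y + 33.098)² = 69.3798112331²
eq3: (x − 22.906)² + (y − 11.545)² = 48.9191714029²
eq1−eq3, eq1−eq2 (x²,y² cancel):
  76.360·x − 47.524·y = -2912.582275
  67.332·x − 136.810·y = -4557.283744
det = 76.360·-136.810 − -47.524·67.332 = -7246.925632
x = (-2912.582275·-136.810 − -47.524·-4557.283744) / -7246.925632 = -25.098923
y = (76.360·-4557.283744 − -2912.582275·67.332) / -7246.925632 = 20.958432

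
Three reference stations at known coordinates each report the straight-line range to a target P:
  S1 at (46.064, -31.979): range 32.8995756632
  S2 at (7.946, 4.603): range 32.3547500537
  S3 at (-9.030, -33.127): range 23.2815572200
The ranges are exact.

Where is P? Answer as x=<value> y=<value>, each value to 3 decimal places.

x=13.503 y=-27.271

eq1: (x − 46.064)² + (y + 31.979)² = 32.8995756632²
eq2: (x − 7.946)² + (y − 4.603)² = 32.3547500537²
eq3: (x + 9.030)² + (y + 33.127)² = 23.2815572200²
eq3−eq2, eq3−eq1 (x²,y² cancel):
  33.952·x + 75.460·y = -1599.411448
  110.188·x + 2.296·y = 1425.258336
det = 33.952·2.296 − 75.460·110.188 = -8236.832688
x = (-1599.411448·2.296 − 75.460·1425.258336) / -8236.832688 = 13.503035
y = (33.952·1425.258336 − -1599.411448·110.188) / -8236.832688 = -27.270958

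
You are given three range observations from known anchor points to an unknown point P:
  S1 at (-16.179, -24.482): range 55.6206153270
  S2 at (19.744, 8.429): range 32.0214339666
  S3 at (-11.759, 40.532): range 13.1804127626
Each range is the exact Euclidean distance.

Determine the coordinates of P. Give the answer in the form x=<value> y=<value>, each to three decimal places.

x=-4.094 y=29.810

eq1: (x + 16.179)² + (y + 24.482)² = 55.6206153270²
eq2: (x − 19.744)² + (y − 8.429)² = 32.0214339666²
eq3: (x + 11.759)² + (y − 40.532)² = 13.1804127626²
eq1−eq3, eq1−eq2 (x²,y² cancel):
  8.840·x + 130.028·y = 3839.918309
  71.846·x + 65.822·y = 1668.025828
det = 8.840·65.822 − 130.028·71.846 = -8760.125208
x = (3839.918309·65.822 − 130.028·1668.025828) / -8760.125208 = -4.093668
y = (8.840·1668.025828 − 3839.918309·71.846) / -8760.125208 = 29.809782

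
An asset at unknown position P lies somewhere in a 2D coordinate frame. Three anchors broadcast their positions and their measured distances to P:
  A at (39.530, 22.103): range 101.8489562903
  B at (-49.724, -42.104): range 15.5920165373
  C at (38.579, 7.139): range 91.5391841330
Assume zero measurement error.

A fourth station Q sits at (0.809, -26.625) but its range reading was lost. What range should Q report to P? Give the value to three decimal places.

41.362

eq1: (x − 39.530)² + (y − 22.103)² = 101.8489562903²
eq2: (x + 49.724)² + (y + 42.104)² = 15.5920165373²
eq3: (x − 38.579)² + (y − 7.139)² = 91.5391841330²
eq2−eq1, eq2−eq3 (x²,y² cancel):
  178.508·x + 128.414·y = -12324.158401
  176.606·x + 98.486·y = -10842.229682
det = 178.508·98.486 − 128.414·176.606 = -5098.143996
x = (-12324.158401·98.486 − 128.414·-10842.229682) / -5098.143996 = -35.020003
y = (178.508·-10842.229682 − -12324.158401·176.606) / -5098.143996 = -47.290854
|P − Q| = √((-35.020003 − 0.809)² + (-47.290854 − -26.625)²) = 41.361757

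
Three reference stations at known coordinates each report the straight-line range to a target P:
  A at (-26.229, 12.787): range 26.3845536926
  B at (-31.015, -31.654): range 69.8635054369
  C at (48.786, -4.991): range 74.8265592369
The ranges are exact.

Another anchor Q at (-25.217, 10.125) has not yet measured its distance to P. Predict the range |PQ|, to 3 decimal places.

28.336

eq1: (x + 26.229)² + (y − 12.787)² = 26.3845536926²
eq2: (x + 31.015)² + (y + 31.654)² = 69.8635054369²
eq3: (x − 48.786)² + (y + 4.991)² = 74.8265592369²
eq2−eq1, eq2−eq3 (x²,y² cancel):
  9.572·x + 88.882·y = 3072.326587
  159.602·x + 53.326·y = -277.026639
det = 9.572·53.326 − 88.882·159.602 = -13675.308492
x = (3072.326587·53.326 − 88.882·-277.026639) / -13675.308492 = -13.780864
y = (9.572·-277.026639 − 3072.326587·159.602) / -13675.308492 = 36.050460
|P − Q| = √((-13.780864 − -25.217)² + (36.050460 − 10.125)²) = 28.335749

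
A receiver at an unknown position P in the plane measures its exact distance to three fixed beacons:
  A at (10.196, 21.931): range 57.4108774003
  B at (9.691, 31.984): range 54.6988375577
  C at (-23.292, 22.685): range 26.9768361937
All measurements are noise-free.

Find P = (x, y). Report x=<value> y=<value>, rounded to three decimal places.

x=-44.510 y=39.344

eq1: (x − 10.196)² + (y − 21.931)² = 57.4108774003²
eq2: (x − 9.691)² + (y − 31.984)² = 54.6988375577²
eq3: (x + 23.292)² + (y − 22.685)² = 26.9768361937²
eq3−eq1, eq3−eq2 (x²,y² cancel):
  66.976·x − 1.508·y = -3040.458465
  65.966·x + 18.598·y = -2204.447891
det = 66.976·18.598 − -1.508·65.966 = 1345.096376
x = (-3040.458465·18.598 − -1.508·-2204.447891) / 1345.096376 = -44.510382
y = (66.976·-2204.447891 − -3040.458465·65.966) / 1345.096376 = 39.344230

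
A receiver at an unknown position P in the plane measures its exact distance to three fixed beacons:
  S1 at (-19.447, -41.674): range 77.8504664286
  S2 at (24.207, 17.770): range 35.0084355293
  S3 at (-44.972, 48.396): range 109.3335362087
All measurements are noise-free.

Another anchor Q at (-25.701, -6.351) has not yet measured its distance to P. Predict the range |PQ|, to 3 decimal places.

eq1: (x + 19.447)² + (y + 41.674)² = 77.8504664286²
eq2: (x − 24.207)² + (y − 17.770)² = 35.0084355293²
eq3: (x + 44.972)² + (y − 48.396)² = 109.3335362087²
eq1−eq3, eq1−eq2 (x²,y² cancel):
  -51.050·x + 180.140·y = -3643.381502
  87.308·x + 118.888·y = 3621.948229
det = -51.050·118.888 − 180.140·87.308 = -21796.895520
x = (-3643.381502·118.888 − 180.140·3621.948229) / -21796.895520 = 49.805813
y = (-51.050·3621.948229 − -3643.381502·87.308) / -21796.895520 = -6.110774
|P − Q| = √((49.805813 − -25.701)² + (-6.110774 − -6.351)²) = 75.507195

75.507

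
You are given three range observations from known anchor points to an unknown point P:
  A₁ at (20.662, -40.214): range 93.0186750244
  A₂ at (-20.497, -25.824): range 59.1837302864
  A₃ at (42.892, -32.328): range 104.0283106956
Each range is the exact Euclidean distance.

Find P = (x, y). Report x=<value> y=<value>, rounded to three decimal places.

x=-40.485 y=29.882

eq1: (x − 20.662)² + (y + 40.214)² = 93.0186750244²
eq2: (x + 20.497)² + (y + 25.824)² = 59.1837302864²
eq3: (x − 42.892)² + (y + 32.328)² = 104.0283106956²
eq1−eq3, eq1−eq2 (x²,y² cancel):
  44.460·x + 15.772·y = -1328.676315
  -82.318·x + 28.780·y = 4192.681918
det = 44.460·28.780 − 15.772·-82.318 = 2577.878296
x = (-1328.676315·28.780 − 15.772·4192.681918) / 2577.878296 = -40.485342
y = (44.460·4192.681918 − -1328.676315·-82.318) / 2577.878296 = 29.882195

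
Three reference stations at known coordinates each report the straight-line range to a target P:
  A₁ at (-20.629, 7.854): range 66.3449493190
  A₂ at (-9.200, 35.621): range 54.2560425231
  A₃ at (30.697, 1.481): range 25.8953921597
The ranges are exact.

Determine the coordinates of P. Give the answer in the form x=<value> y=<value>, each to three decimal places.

x=43.761 y=23.839

eq1: (x + 20.629)² + (y − 7.854)² = 66.3449493190²
eq2: (x + 9.200)² + (y − 35.621)² = 54.2560425231²
eq3: (x − 30.697)² + (y − 1.481)² = 25.8953921597²
eq1−eq2, eq1−eq3 (x²,y² cancel):
  22.858·x + 55.534·y = 2324.188834
  102.652·x − 12.746·y = 4188.339178
det = 22.858·-12.746 − 55.534·102.652 = -5992.024236
x = (2324.188834·-12.746 − 55.534·4188.339178) / -5992.024236 = 43.761395
y = (22.858·4188.339178 − 2324.188834·102.652) / -5992.024236 = 23.839285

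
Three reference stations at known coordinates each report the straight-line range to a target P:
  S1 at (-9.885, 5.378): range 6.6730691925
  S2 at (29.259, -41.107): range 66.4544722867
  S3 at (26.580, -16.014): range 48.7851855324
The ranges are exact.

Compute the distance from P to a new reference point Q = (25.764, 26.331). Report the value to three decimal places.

eq1: (x + 9.885)² + (y − 5.378)² = 6.6730691925²
eq2: (x − 29.259)² + (y + 41.107)² = 66.4544722867²
eq3: (x − 26.580)² + (y + 16.014)² = 48.7851855324²
eq3−eq2, eq3−eq1 (x²,y² cancel):
  5.358·x − 50.186·y = -453.272625
  -72.930·x + 42.784·y = 1499.155988
det = 5.358·42.784 − -50.186·-72.930 = -3430.828308
x = (-453.272625·42.784 − -50.186·1499.155988) / -3430.828308 = -16.277068
y = (5.358·1499.155988 − -453.272625·-72.930) / -3430.828308 = 7.294068
|P − Q| = √((-16.277068 − 25.764)² + (7.294068 − 26.331)²) = 46.150365

46.150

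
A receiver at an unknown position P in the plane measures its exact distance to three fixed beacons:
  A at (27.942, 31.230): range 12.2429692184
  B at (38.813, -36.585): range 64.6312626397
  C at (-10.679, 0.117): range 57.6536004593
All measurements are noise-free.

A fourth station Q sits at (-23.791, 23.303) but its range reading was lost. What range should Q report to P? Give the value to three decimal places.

63.729

eq1: (x − 27.942)² + (y − 31.230)² = 12.2429692184²
eq2: (x − 38.813)² + (y + 36.585)² = 64.6312626397²
eq3: (x + 10.679)² + (y − 0.117)² = 57.6536004593²
eq2−eq3, eq2−eq1 (x²,y² cancel):
  -98.984·x + 73.404·y = -1877.594000
  -21.742·x + 135.630·y = 2938.466885
det = -98.984·135.630 − 73.404·-21.742 = -11829.250152
x = (-1877.594000·135.630 − 73.404·2938.466885) / -11829.250152 = 39.761886
y = (-98.984·2938.466885 − -1877.594000·-21.742) / -11829.250152 = 28.039297
|P − Q| = √((39.761886 − -23.791)² + (28.039297 − 23.303)²) = 63.729129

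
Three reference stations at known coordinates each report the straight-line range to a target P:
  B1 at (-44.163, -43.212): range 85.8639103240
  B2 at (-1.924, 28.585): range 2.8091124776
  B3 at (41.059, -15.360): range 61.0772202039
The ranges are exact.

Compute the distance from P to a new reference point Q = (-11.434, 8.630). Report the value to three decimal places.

24.589

eq1: (x + 44.163)² + (y + 43.212)² = 85.8639103240²
eq2: (x + 1.924)² + (y − 28.585)² = 2.8091124776²
eq3: (x − 41.059)² + (y + 15.360)² = 61.0772202039²
eq2−eq1, eq2−eq3 (x²,y² cancel):
  -84.478·x − 143.594·y = -4367.876471
  85.966·x − 87.890·y = -2621.568635
det = -84.478·-87.890 − -143.594·85.966 = 19768.973224
x = (-4367.876471·-87.890 − -143.594·-2621.568635) / 19768.973224 = 0.376911
y = (-84.478·-2621.568635 − -4367.876471·85.966) / 19768.973224 = 30.196497
|P − Q| = √((0.376911 − -11.434)² + (30.196497 − 8.630)²) = 24.588847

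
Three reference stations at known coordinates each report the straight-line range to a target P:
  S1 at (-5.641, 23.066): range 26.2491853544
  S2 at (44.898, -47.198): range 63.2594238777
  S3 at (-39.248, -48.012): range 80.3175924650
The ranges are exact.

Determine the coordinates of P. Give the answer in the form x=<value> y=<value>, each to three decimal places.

eq1: (x + 5.641)² + (y − 23.066)² = 26.2491853544²
eq2: (x − 44.898)² + (y + 47.198)² = 63.2594238777²
eq3: (x + 39.248)² + (y + 48.012)² = 80.3175924650²
eq1−eq3, eq1−eq2 (x²,y² cancel):
  -67.214·x − 142.156·y = -2480.199517
  101.078·x − 140.528·y = 366.885393
det = -67.214·-140.528 − -142.156·101.078 = 23814.293160
x = (-2480.199517·-140.528 − -142.156·366.885393) / 23814.293160 = 16.825712
y = (-67.214·366.885393 − -2480.199517·101.078) / 23814.293160 = 9.491517

x=16.826 y=9.492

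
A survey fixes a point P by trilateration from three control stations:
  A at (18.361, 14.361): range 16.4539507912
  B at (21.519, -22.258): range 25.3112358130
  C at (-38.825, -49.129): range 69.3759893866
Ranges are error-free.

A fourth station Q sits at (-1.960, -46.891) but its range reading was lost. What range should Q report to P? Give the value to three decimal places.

48.603

eq1: (x − 18.361)² + (y − 14.361)² = 16.4539507912²
eq2: (x − 21.519)² + (y + 22.258)² = 25.3112358130²
eq3: (x + 38.825)² + (y + 49.129)² = 69.3759893866²
eq1−eq2, eq1−eq3 (x²,y² cancel):
  6.316·x − 73.238·y = 45.195121
  -114.372·x − 126.980·y = -1164.620783
det = 6.316·-126.980 − -73.238·-114.372 = -9178.382216
x = (45.195121·-126.980 − -73.238·-1164.620783) / -9178.382216 = 9.918237
y = (6.316·-1164.620783 − 45.195121·-114.372) / -9178.382216 = 0.238243
|P − Q| = √((9.918237 − -1.960)² + (0.238243 − -46.891)²) = 48.603067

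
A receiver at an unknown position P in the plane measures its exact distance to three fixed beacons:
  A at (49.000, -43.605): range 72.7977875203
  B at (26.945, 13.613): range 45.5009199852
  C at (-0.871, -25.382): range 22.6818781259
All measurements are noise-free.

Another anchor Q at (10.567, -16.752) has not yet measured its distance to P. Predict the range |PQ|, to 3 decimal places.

eq1: (x − 49.000)² + (y + 43.605)² = 72.7977875203²
eq2: (x − 26.945)² + (y − 13.613)² = 45.5009199852²
eq3: (x + 0.871)² + (y + 25.382)² = 22.6818781259²
eq3−eq2, eq3−eq1 (x²,y² cancel):
  55.632·x + 77.990·y = -1289.523895
  99.742·x − 36.446·y = -1127.658813
det = 55.632·-36.446 − 77.990·99.742 = -9806.442452
x = (-1289.523895·-36.446 − 77.990·-1127.658813) / -9806.442452 = -13.760760
y = (55.632·-1127.658813 − -1289.523895·99.742) / -9806.442452 = -6.718622
|P − Q| = √((-13.760760 − 10.567)² + (-6.718622 − -16.752)²) = 26.315558

26.316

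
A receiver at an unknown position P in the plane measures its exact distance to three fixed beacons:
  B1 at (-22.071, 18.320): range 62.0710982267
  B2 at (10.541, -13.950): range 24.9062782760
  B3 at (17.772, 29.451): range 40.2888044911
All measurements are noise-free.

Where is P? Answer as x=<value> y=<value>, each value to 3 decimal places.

eq1: (x + 22.071)² + (y − 18.320)² = 62.0710982267²
eq2: (x − 10.541)² + (y + 13.950)² = 24.9062782760²
eq3: (x − 17.772)² + (y − 29.451)² = 40.2888044911²
eq2−eq1, eq2−eq3 (x²,y² cancel):
  -65.224·x + 64.540·y = -2715.462278
  14.462·x + 86.802·y = -125.374866
det = -65.224·86.802 − 64.540·14.462 = -6594.951128
x = (-2715.462278·86.802 − 64.540·-125.374866) / -6594.951128 = 34.513654
y = (-65.224·-125.374866 − -2715.462278·14.462) / -6594.951128 = -7.194665

x=34.514 y=-7.195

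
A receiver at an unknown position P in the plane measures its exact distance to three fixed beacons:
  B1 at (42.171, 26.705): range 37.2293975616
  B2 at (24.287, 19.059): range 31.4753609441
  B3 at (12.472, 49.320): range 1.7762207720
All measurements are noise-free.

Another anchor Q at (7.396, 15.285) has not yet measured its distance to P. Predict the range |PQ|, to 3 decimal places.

32.800

eq1: (x − 42.171)² + (y − 26.705)² = 37.2293975616²
eq2: (x − 24.287)² + (y − 19.059)² = 31.4753609441²
eq3: (x − 12.472)² + (y − 49.320)² = 1.7762207720²
eq1−eq2, eq1−eq3 (x²,y² cancel):
  -35.768·x − 15.292·y = -1143.116720
  -59.398·x + 45.230·y = 1479.336001
det = -35.768·45.230 − -15.292·-59.398 = -2526.100856
x = (-1143.116720·45.230 − -15.292·1479.336001) / -2526.100856 = 11.512273
y = (-35.768·1479.336001 − -1143.116720·-59.398) / -2526.100856 = 47.825381
|P − Q| = √((11.512273 − 7.396)² + (47.825381 − 15.285)²) = 32.799697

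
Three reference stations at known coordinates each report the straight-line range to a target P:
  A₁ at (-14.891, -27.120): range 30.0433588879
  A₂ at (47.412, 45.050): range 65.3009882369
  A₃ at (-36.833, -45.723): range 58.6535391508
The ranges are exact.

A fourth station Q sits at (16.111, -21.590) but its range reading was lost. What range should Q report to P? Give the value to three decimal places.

20.355

eq1: (x + 14.891)² + (y + 27.120)² = 30.0433588879²
eq2: (x − 47.412)² + (y − 45.050)² = 65.3009882369²
eq3: (x + 36.833)² + (y + 45.723)² = 58.6535391508²
eq3−eq1, eq3−eq2 (x²,y² cancel):
  43.884·x + 37.206·y = 47.607905
  168.490·x + 181.546·y = 6.156216
det = 43.884·181.546 − 37.206·168.490 = 1698.125724
x = (47.607905·181.546 − 37.206·6.156216) / 1698.125724 = 4.954861
y = (43.884·6.156216 − 47.607905·168.490) / 1698.125724 = -4.564619
|P − Q| = √((4.954861 − 16.111)² + (-4.564619 − -21.590)²) = 20.354927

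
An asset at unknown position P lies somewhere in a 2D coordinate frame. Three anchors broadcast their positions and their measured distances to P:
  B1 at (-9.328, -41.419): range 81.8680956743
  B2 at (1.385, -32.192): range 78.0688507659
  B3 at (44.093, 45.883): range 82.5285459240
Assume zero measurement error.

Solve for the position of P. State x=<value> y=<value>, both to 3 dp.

x=-37.761 y=35.353

eq1: (x + 9.328)² + (y + 41.419)² = 81.8680956743²
eq2: (x − 1.385)² + (y + 32.192)² = 78.0688507659²
eq3: (x − 44.093)² + (y − 45.883)² = 82.5285459240²
eq2−eq1, eq2−eq3 (x²,y² cancel):
  -21.426·x − 18.454·y = 156.662427
  85.416·x + 156.150·y = 2294.983817
det = -21.426·156.150 − -18.454·85.416 = -1769.403036
x = (156.662427·156.150 − -18.454·2294.983817) / -1769.403036 = -37.761023
y = (-21.426·2294.983817 − 156.662427·85.416) / -1769.403036 = 35.353054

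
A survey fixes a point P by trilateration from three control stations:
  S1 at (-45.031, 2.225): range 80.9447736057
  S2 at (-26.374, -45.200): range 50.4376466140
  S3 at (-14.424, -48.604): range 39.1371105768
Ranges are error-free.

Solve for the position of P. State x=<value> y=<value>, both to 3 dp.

x=23.828 y=-40.326

eq1: (x + 45.031)² + (y − 2.225)² = 80.9447736057²
eq2: (x + 26.374)² + (y + 45.200)² = 50.4376466140²
eq3: (x + 14.424)² + (y + 48.604)² = 39.1371105768²
eq2−eq1, eq2−eq3 (x²,y² cancel):
  -37.314·x + 94.850·y = -4713.986468
  23.900·x − 6.808·y = 844.015488
det = -37.314·-6.808 − 94.850·23.900 = -2012.881288
x = (-4713.986468·-6.808 − 94.850·844.015488) / -2012.881288 = 23.827560
y = (-37.314·844.015488 − -4713.986468·23.900) / -2012.881288 = -40.325618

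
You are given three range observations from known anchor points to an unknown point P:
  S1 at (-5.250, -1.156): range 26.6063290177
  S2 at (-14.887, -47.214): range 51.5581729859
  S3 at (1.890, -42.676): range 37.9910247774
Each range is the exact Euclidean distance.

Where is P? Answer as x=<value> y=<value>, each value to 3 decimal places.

x=20.073 y=-9.319

eq1: (x + 5.250)² + (y + 1.156)² = 26.6063290177²
eq2: (x + 14.887)² + (y + 47.214)² = 51.5581729859²
eq3: (x − 1.890)² + (y + 42.676)² = 37.9910247774²
eq3−eq1, eq3−eq2 (x²,y² cancel):
  -14.280·x + 83.040·y = -1060.493020
  -33.554·x − 9.076·y = -588.955749
det = -14.280·-9.076 − 83.040·-33.554 = 2915.929440
x = (-1060.493020·-9.076 − 83.040·-588.955749) / 2915.929440 = 20.073161
y = (-14.280·-588.955749 − -1060.493020·-33.554) / 2915.929440 = -9.318982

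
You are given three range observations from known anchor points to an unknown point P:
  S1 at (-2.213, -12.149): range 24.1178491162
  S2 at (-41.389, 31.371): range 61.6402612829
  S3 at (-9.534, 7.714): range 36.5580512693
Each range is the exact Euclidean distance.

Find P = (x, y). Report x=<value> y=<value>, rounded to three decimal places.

x=-21.293 y=-26.901

eq1: (x + 2.213)² + (y + 12.149)² = 24.1178491162²
eq2: (x + 41.389)² + (y − 31.371)² = 61.6402612829²
eq3: (x + 9.534)² + (y − 7.714)² = 36.5580512693²
eq3−eq1, eq3−eq2 (x²,y² cancel):
  14.642·x − 39.726·y = 756.913085
  -63.710·x + 47.314·y = 83.755312
det = 14.642·47.314 − -39.726·-63.710 = -1838.171872
x = (756.913085·47.314 − -39.726·83.755312) / -1838.171872 = -21.292813
y = (14.642·83.755312 − 756.913085·-63.710) / -1838.171872 = -26.901335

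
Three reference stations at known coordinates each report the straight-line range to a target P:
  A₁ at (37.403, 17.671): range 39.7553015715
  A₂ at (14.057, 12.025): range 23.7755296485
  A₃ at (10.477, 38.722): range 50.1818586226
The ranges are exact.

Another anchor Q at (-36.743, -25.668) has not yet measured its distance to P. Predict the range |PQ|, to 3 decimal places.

49.189

eq1: (x − 37.403)² + (y − 17.671)² = 39.7553015715²
eq2: (x − 14.057)² + (y − 12.025)² = 23.7755296485²
eq3: (x − 10.477)² + (y − 38.722)² = 50.1818586226²
eq3−eq2, eq3−eq1 (x²,y² cancel):
  7.160·x − 53.394·y = 685.982186
  53.852·x − 42.102·y = 1039.822769
det = 7.160·-42.102 − -53.394·53.852 = 2573.923368
x = (685.982186·-42.102 − -53.394·1039.822769) / 2573.923368 = 10.349599
y = (7.160·1039.822769 − 685.982186·53.852) / 2573.923368 = -11.459697
|P − Q| = √((10.349599 − -36.743)² + (-11.459697 − -25.668)²) = 49.189316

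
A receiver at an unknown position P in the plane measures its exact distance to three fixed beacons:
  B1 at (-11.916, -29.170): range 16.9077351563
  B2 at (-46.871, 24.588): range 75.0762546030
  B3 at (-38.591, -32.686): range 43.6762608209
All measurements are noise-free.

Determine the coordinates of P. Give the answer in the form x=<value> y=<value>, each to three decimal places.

x=4.983 y=-29.704

eq1: (x + 11.916)² + (y + 29.170)² = 16.9077351563²
eq2: (x + 46.871)² + (y − 24.588)² = 75.0762546030²
eq3: (x + 38.591)² + (y + 32.686)² = 43.6762608209²
eq3−eq1, eq3−eq2 (x²,y² cancel):
  53.350·x + 7.032·y = 56.984330
  -16.560·x + 114.548·y = -3485.007738
det = 53.350·114.548 − 7.032·-16.560 = 6227.585720
x = (56.984330·114.548 − 7.032·-3485.007738) / 6227.585720 = 4.983314
y = (53.350·-3485.007738 − 56.984330·-16.560) / 6227.585720 = -29.703566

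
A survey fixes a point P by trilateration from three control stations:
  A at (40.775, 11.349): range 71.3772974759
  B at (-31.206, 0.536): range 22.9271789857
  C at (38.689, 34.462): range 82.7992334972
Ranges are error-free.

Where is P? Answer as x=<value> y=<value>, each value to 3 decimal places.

x=-22.929 y=-20.845

eq1: (x − 40.775)² + (y − 11.349)² = 71.3772974759²
eq2: (x + 31.206)² + (y − 0.536)² = 22.9271789857²
eq3: (x − 38.689)² + (y − 34.462)² = 82.7992334972²
eq3−eq2, eq3−eq1 (x²,y² cancel):
  -139.790·x − 67.852·y = 4619.691098
  4.172·x − 46.226·y = 867.926734
det = -139.790·-46.226 − -67.852·4.172 = 6745.011084
x = (4619.691098·-46.226 − -67.852·867.926734) / 6745.011084 = -22.929432
y = (-139.790·867.926734 − 4619.691098·4.172) / 6745.011084 = -20.845159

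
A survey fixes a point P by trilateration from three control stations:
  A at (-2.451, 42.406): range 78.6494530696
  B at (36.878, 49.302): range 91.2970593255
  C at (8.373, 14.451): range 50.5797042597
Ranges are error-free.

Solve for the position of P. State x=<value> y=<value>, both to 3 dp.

x=4.233 y=-35.959

eq1: (x + 2.451)² + (y − 42.406)² = 78.6494530696²
eq2: (x − 36.878)² + (y − 49.302)² = 91.2970593255²
eq3: (x − 8.373)² + (y − 14.451)² = 50.5797042597²
eq2−eq1, eq2−eq3 (x²,y² cancel):
  -78.658·x − 13.792·y = 163.018722
  -57.010·x − 69.702·y = 2265.111000
det = -78.658·-69.702 − -13.792·-57.010 = 4696.337996
x = (163.018722·-69.702 − -13.792·2265.111000) / 4696.337996 = 4.232591
y = (-78.658·2265.111000 − 163.018722·-57.010) / 4696.337996 = -35.958954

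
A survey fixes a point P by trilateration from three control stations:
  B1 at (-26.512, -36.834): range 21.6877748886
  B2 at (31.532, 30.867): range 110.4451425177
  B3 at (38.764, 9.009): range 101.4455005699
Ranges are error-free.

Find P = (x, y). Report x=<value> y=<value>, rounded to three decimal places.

eq1: (x + 26.512)² + (y + 36.834)² = 21.6877748886²
eq2: (x − 31.532)² + (y − 30.867)² = 110.4451425177²
eq3: (x − 38.764)² + (y − 9.009)² = 101.4455005699²
eq2−eq3, eq2−eq1 (x²,y² cancel):
  14.464·x − 43.716·y = 1543.710984
  -116.088·x − 135.402·y = 11840.360913
det = 14.464·-135.402 − -43.716·-116.088 = -7033.357536
x = (1543.710984·-135.402 − -43.716·11840.360913) / -7033.357536 = -43.875441
y = (14.464·11840.360913 − 1543.710984·-116.088) / -7033.357536 = -49.829018

x=-43.875 y=-49.829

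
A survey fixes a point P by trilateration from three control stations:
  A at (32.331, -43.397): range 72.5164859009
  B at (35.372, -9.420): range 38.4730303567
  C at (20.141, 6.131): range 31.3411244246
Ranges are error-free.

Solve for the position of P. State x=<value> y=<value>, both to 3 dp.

x=42.141 y=28.453

eq1: (x − 32.331)² + (y + 43.397)² = 72.5164859009²
eq2: (x − 35.372)² + (y + 9.420)² = 38.4730303567²
eq3: (x − 20.141)² + (y − 6.131)² = 31.3411244246²
eq1−eq3, eq1−eq2 (x²,y² cancel):
  -24.380·x + 99.056·y = 1791.030519
  6.082·x + 67.954·y = 2189.788277
det = -24.380·67.954 − 99.056·6.082 = -2259.177112
x = (1791.030519·67.954 − 99.056·2189.788277) / -2259.177112 = 42.140999
y = (-24.380·2189.788277 − 1791.030519·6.082) / -2259.177112 = 28.452876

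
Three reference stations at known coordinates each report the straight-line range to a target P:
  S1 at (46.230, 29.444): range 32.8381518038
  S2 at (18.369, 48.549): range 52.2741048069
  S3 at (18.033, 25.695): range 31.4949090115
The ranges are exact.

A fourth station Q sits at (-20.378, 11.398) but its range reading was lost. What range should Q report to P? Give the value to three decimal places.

56.231

eq1: (x − 46.230)² + (y − 29.444)² = 32.8381518038²
eq2: (x − 18.369)² + (y − 48.549)² = 52.2741048069²
eq3: (x − 18.033)² + (y − 25.695)² = 31.4949090115²
eq2−eq3, eq2−eq1 (x²,y² cancel):
  -0.672·x − 45.708·y = 31.649292
  55.722·x − 38.210·y = 1963.974293
det = -0.672·-38.210 − -45.708·55.722 = 2572.618296
x = (31.649292·-38.210 − -45.708·1963.974293) / 2572.618296 = 34.424080
y = (-0.672·1963.974293 − 31.649292·55.722) / 2572.618296 = -1.198527
|P − Q| = √((34.424080 − -20.378)² + (-1.198527 − 11.398)²) = 56.231134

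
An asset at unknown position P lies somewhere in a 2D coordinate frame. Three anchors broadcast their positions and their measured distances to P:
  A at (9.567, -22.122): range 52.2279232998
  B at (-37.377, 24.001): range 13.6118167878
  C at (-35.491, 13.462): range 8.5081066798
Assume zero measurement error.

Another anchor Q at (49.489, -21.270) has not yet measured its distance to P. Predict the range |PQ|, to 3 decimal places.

eq1: (x − 9.567)² + (y + 22.122)² = 52.2279232998²
eq2: (x + 37.377)² + (y − 24.001)² = 13.6118167878²
eq3: (x + 35.491)² + (y − 13.462)² = 8.5081066798²
eq1−eq3, eq1−eq2 (x²,y² cancel):
  -90.116·x + 71.168·y = 3515.294245
  -93.888·x + 92.246·y = 3934.652173
det = -90.116·92.246 − 71.168·-93.888 = -1631.019352
x = (3515.294245·92.246 − 71.168·3934.652173) / -1631.019352 = -27.130584
y = (-90.116·3934.652173 − 3515.294245·-93.888) / -1631.019352 = 15.040391
|P − Q| = √((-27.130584 − 49.489)² + (15.040391 − -21.270)²) = 84.788001

84.788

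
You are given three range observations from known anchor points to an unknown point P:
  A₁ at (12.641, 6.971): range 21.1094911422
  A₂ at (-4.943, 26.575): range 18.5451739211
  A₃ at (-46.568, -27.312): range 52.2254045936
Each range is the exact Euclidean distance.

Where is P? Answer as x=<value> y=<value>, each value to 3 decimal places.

x=-8.423 y=8.359

eq1: (x − 12.641)² + (y − 6.971)² = 21.1094911422²
eq2: (x + 4.943)² + (y − 26.575)² = 18.5451739211²
eq3: (x + 46.568)² + (y + 27.312)² = 52.2254045936²
eq2−eq3, eq2−eq1 (x²,y² cancel):
  -83.250·x − 107.774·y = -199.709315
  35.168·x − 39.208·y = -623.961293
det = -83.250·-39.208 − -107.774·35.168 = 7054.262032
x = (-199.709315·-39.208 − -107.774·-623.961293) / 7054.262032 = -8.422795
y = (-83.250·-623.961293 − -199.709315·35.168) / 7054.262032 = 8.359224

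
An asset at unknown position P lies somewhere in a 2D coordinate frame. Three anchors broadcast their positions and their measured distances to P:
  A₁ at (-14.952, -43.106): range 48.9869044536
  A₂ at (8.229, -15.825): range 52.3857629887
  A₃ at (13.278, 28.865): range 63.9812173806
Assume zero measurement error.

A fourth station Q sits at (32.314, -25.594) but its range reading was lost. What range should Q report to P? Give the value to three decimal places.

78.231

eq1: (x + 14.952)² + (y + 43.106)² = 48.9869044536²
eq2: (x − 8.229)² + (y + 15.825)² = 52.3857629887²
eq3: (x − 13.278)² + (y − 28.865)² = 63.9812173806²
eq3−eq1, eq3−eq2 (x²,y² cancel):
  -56.460·x − 143.942·y = 2766.075401
  -10.098·x − 89.380·y = 657.981571
det = -56.460·-89.380 − -143.942·-10.098 = 3592.868484
x = (2766.075401·-89.380 − -143.942·657.981571) / 3592.868484 = -42.450938
y = (-56.460·657.981571 − 2766.075401·-10.098) / 3592.868484 = -2.565585
|P − Q| = √((-42.450938 − 32.314)² + (-2.565585 − -25.594)²) = 78.231092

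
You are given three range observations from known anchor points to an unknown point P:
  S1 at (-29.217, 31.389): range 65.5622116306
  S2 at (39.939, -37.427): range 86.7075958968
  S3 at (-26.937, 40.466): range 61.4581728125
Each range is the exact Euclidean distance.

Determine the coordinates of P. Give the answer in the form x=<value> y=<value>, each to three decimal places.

x=33.916 y=49.071

eq1: (x + 29.217)² + (y − 31.389)² = 65.5622116306²
eq2: (x − 39.939)² + (y + 37.427)² = 86.7075958968²
eq3: (x + 26.937)² + (y − 40.466)² = 61.4581728125²
eq2−eq3, eq2−eq1 (x²,y² cancel):
  -133.752·x + 155.786·y = 3108.295256
  -138.312·x + 137.632·y = 2062.801952
det = -133.752·137.632 − 155.786·-138.312 = 3138.517968
x = (3108.295256·137.632 − 155.786·2062.801952) / 3138.517968 = 33.915762
y = (-133.752·2062.801952 − 3108.295256·-138.312) / 3138.517968 = 49.071137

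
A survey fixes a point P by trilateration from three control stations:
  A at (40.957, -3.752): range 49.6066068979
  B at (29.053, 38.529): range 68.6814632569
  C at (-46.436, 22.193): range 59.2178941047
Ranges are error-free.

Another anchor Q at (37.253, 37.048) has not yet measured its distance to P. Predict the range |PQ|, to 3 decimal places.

eq1: (x − 40.957)² + (y + 3.752)² = 49.6066068979²
eq2: (x − 29.053)² + (y − 38.529)² = 68.6814632569²
eq3: (x + 46.436)² + (y − 22.193)² = 59.2178941047²
eq3−eq2, eq3−eq1 (x²,y² cancel):
  150.978·x + 32.672·y = -1530.655108
  174.786·x − 51.890·y = 88.665542
det = 150.978·-51.890 − 32.672·174.786 = -13544.856612
x = (-1530.655108·-51.890 − 32.672·88.665542) / -13544.856612 = -5.650028
y = (150.978·88.665542 − -1530.655108·174.786) / -13544.856612 = -20.740244
|P − Q| = √((-5.650028 − 37.253)² + (-20.740244 − 37.048)²) = 71.973265

71.973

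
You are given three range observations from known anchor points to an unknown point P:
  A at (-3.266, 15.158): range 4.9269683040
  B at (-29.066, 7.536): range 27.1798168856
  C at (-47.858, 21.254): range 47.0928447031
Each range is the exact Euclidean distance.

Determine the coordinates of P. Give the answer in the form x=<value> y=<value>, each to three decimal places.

eq1: (x + 3.266)² + (y − 15.158)² = 4.9269683040²
eq2: (x + 29.066)² + (y − 7.536)² = 27.1798168856²
eq3: (x + 47.858)² + (y − 21.254)² = 47.0928447031²
eq2−eq1, eq2−eq3 (x²,y² cancel):
  51.600·x + 15.244·y = 53.275497
  -37.584·x + 27.436·y = 361.503452
det = 51.600·27.436 − 15.244·-37.584 = 1988.628096
x = (53.275497·27.436 − 15.244·361.503452) / 1988.628096 = -2.036123
y = (51.600·361.503452 − 53.275497·-37.584) / 1988.628096 = 10.387002

x=-2.036 y=10.387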